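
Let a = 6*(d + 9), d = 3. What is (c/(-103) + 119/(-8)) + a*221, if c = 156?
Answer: 13097983/824 ≈ 15896.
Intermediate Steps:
a = 72 (a = 6*(3 + 9) = 6*12 = 72)
(c/(-103) + 119/(-8)) + a*221 = (156/(-103) + 119/(-8)) + 72*221 = (156*(-1/103) + 119*(-⅛)) + 15912 = (-156/103 - 119/8) + 15912 = -13505/824 + 15912 = 13097983/824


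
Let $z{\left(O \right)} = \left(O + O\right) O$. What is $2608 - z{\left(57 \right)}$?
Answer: $-3890$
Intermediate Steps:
$z{\left(O \right)} = 2 O^{2}$ ($z{\left(O \right)} = 2 O O = 2 O^{2}$)
$2608 - z{\left(57 \right)} = 2608 - 2 \cdot 57^{2} = 2608 - 2 \cdot 3249 = 2608 - 6498 = -3890$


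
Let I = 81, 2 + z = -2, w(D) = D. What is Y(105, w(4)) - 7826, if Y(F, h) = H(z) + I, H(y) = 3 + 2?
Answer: -7740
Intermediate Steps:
z = -4 (z = -2 - 2 = -4)
H(y) = 5
Y(F, h) = 86 (Y(F, h) = 5 + 81 = 86)
Y(105, w(4)) - 7826 = 86 - 7826 = -7740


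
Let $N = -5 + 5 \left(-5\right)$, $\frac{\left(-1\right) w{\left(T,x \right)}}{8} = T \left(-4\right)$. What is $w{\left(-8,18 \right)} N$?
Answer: $7680$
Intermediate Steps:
$w{\left(T,x \right)} = 32 T$ ($w{\left(T,x \right)} = - 8 T \left(-4\right) = - 8 \left(- 4 T\right) = 32 T$)
$N = -30$ ($N = -5 - 25 = -30$)
$w{\left(-8,18 \right)} N = 32 \left(-8\right) \left(-30\right) = \left(-256\right) \left(-30\right) = 7680$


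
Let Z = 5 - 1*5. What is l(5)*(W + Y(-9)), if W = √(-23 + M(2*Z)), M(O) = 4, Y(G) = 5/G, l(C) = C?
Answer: -25/9 + 5*I*√19 ≈ -2.7778 + 21.794*I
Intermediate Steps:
Z = 0 (Z = 5 - 5 = 0)
W = I*√19 (W = √(-23 + 4) = √(-19) = I*√19 ≈ 4.3589*I)
l(5)*(W + Y(-9)) = 5*(I*√19 + 5/(-9)) = 5*(I*√19 + 5*(-⅑)) = 5*(I*√19 - 5/9) = 5*(-5/9 + I*√19) = -25/9 + 5*I*√19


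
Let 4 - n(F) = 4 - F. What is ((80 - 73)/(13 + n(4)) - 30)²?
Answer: 253009/289 ≈ 875.46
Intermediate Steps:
n(F) = F (n(F) = 4 - (4 - F) = 4 + (-4 + F) = F)
((80 - 73)/(13 + n(4)) - 30)² = ((80 - 73)/(13 + 4) - 30)² = (7/17 - 30)² = (-503/17)² = 253009/289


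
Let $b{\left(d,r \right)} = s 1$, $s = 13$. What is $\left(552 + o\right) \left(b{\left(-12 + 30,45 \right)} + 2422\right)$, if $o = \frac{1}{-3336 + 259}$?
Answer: $\frac{4135854805}{3077} \approx 1.3441 \cdot 10^{6}$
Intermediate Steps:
$o = - \frac{1}{3077}$ ($o = \frac{1}{-3077} = - \frac{1}{3077} \approx -0.00032499$)
$b{\left(d,r \right)} = 13$ ($b{\left(d,r \right)} = 13 \cdot 1 = 13$)
$\left(552 + o\right) \left(b{\left(-12 + 30,45 \right)} + 2422\right) = \left(552 - \frac{1}{3077}\right) \left(13 + 2422\right) = \frac{1698503}{3077} \cdot 2435 = \frac{4135854805}{3077}$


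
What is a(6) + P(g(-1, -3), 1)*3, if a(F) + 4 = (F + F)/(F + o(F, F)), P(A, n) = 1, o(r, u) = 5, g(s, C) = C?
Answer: 1/11 ≈ 0.090909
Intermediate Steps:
a(F) = -4 + 2*F/(5 + F) (a(F) = -4 + (F + F)/(F + 5) = -4 + (2*F)/(5 + F) = -4 + 2*F/(5 + F))
a(6) + P(g(-1, -3), 1)*3 = 2*(-10 - 1*6)/(5 + 6) + 1*3 = 2*(-10 - 6)/11 + 3 = 2*(1/11)*(-16) + 3 = -32/11 + 3 = 1/11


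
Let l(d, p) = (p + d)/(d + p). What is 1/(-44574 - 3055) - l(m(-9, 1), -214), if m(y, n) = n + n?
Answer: -47630/47629 ≈ -1.0000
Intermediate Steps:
m(y, n) = 2*n
l(d, p) = 1 (l(d, p) = (d + p)/(d + p) = 1)
1/(-44574 - 3055) - l(m(-9, 1), -214) = 1/(-44574 - 3055) - 1*1 = 1/(-47629) - 1 = -1/47629 - 1 = -47630/47629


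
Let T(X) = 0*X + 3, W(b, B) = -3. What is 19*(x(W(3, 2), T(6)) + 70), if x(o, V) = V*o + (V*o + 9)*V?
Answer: 1159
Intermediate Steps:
T(X) = 3 (T(X) = 0 + 3 = 3)
x(o, V) = V*o + V*(9 + V*o) (x(o, V) = V*o + (9 + V*o)*V = V*o + V*(9 + V*o))
19*(x(W(3, 2), T(6)) + 70) = 19*(3*(9 - 3 + 3*(-3)) + 70) = 19*(3*(9 - 3 - 9) + 70) = 19*(3*(-3) + 70) = 19*(-9 + 70) = 19*61 = 1159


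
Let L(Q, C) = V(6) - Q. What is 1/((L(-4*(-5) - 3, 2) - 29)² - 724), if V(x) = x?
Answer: 1/876 ≈ 0.0011416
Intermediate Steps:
L(Q, C) = 6 - Q
1/((L(-4*(-5) - 3, 2) - 29)² - 724) = 1/(((6 - (-4*(-5) - 3)) - 29)² - 724) = 1/(((6 - (20 - 3)) - 29)² - 724) = 1/(((6 - 1*17) - 29)² - 724) = 1/(((6 - 17) - 29)² - 724) = 1/((-11 - 29)² - 724) = 1/((-40)² - 724) = 1/(1600 - 724) = 1/876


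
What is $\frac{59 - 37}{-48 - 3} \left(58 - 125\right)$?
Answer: $\frac{1474}{51} \approx 28.902$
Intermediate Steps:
$\frac{59 - 37}{-48 - 3} \left(58 - 125\right) = \frac{22}{-51} \left(-67\right) = 22 \left(- \frac{1}{51}\right) \left(-67\right) = \left(- \frac{22}{51}\right) \left(-67\right) = \frac{1474}{51}$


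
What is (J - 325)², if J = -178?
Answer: 253009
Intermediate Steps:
(J - 325)² = (-178 - 325)² = (-503)² = 253009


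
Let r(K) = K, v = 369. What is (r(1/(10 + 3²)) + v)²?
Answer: 49168144/361 ≈ 1.3620e+5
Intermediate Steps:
(r(1/(10 + 3²)) + v)² = (1/(10 + 3²) + 369)² = (1/(10 + 9) + 369)² = (1/19 + 369)² = (7012/19)² = 49168144/361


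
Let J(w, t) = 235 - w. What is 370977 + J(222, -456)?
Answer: 370990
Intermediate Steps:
370977 + J(222, -456) = 370977 + (235 - 1*222) = 370977 + (235 - 222) = 370977 + 13 = 370990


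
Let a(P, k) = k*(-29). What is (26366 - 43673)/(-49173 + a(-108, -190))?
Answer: 17307/43663 ≈ 0.39638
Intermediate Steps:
a(P, k) = -29*k
(26366 - 43673)/(-49173 + a(-108, -190)) = (26366 - 43673)/(-49173 - 29*(-190)) = -17307/(-49173 + 5510) = -17307/(-43663) = -17307*(-1/43663) = 17307/43663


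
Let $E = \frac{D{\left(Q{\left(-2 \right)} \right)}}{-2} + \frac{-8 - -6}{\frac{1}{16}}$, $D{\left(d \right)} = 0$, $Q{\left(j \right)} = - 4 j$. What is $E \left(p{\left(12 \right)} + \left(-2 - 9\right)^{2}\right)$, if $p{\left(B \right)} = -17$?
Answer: $-3328$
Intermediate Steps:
$E = -32$ ($E = \frac{0}{-2} + \frac{-8 - -6}{\frac{1}{16}} = 0 \left(- \frac{1}{2}\right) + \left(-8 + 6\right) \frac{1}{\frac{1}{16}} = 0 - 32 = -32$)
$E \left(p{\left(12 \right)} + \left(-2 - 9\right)^{2}\right) = - 32 \left(-17 + \left(-2 - 9\right)^{2}\right) = - 32 \left(-17 + \left(-11\right)^{2}\right) = - 32 \left(-17 + 121\right) = \left(-32\right) 104 = -3328$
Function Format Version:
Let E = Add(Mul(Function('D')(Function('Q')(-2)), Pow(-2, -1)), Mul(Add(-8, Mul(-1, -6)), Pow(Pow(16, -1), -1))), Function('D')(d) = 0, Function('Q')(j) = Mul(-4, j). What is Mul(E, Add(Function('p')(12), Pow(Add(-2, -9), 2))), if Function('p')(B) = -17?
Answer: -3328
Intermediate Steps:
E = -32 (E = Add(Mul(0, Pow(-2, -1)), Mul(Add(-8, Mul(-1, -6)), Pow(Pow(16, -1), -1))) = Add(Mul(0, Rational(-1, 2)), Mul(Add(-8, 6), Pow(Rational(1, 16), -1))) = Add(0, Mul(-2, 16)) = Add(0, -32) = -32)
Mul(E, Add(Function('p')(12), Pow(Add(-2, -9), 2))) = Mul(-32, Add(-17, Pow(Add(-2, -9), 2))) = Mul(-32, Add(-17, Pow(-11, 2))) = Mul(-32, Add(-17, 121)) = Mul(-32, 104) = -3328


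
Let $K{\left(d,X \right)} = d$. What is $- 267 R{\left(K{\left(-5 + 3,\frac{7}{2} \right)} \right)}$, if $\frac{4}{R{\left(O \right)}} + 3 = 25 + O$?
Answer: $- \frac{267}{5} \approx -53.4$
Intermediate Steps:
$R{\left(O \right)} = \frac{4}{22 + O}$ ($R{\left(O \right)} = \frac{4}{-3 + \left(25 + O\right)} = \frac{4}{22 + O}$)
$- 267 R{\left(K{\left(-5 + 3,\frac{7}{2} \right)} \right)} = - 267 \frac{4}{22 + \left(-5 + 3\right)} = - 267 \frac{4}{22 - 2} = - 267 \cdot \frac{4}{20} = - 267 \cdot 4 \cdot \frac{1}{20} = \left(-267\right) \frac{1}{5} = - \frac{267}{5}$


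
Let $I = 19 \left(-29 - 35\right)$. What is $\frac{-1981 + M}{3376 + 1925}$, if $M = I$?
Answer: $- \frac{3197}{5301} \approx -0.60309$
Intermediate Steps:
$I = -1216$ ($I = 19 \left(-64\right) = -1216$)
$M = -1216$
$\frac{-1981 + M}{3376 + 1925} = \frac{-1981 - 1216}{3376 + 1925} = - \frac{3197}{5301}$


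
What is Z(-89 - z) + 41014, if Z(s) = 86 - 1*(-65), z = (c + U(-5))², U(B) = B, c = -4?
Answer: 41165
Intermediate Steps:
z = 81 (z = (-4 - 5)² = (-9)² = 81)
Z(s) = 151 (Z(s) = 86 + 65 = 151)
Z(-89 - z) + 41014 = 151 + 41014 = 41165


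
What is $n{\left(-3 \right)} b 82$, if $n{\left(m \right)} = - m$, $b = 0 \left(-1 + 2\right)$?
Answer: $0$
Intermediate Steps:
$b = 0$ ($b = 0 \cdot 1 = 0$)
$n{\left(-3 \right)} b 82 = \left(-1\right) \left(-3\right) 0 \cdot 82 = 3 \cdot 0 \cdot 82 = 0 \cdot 82 = 0$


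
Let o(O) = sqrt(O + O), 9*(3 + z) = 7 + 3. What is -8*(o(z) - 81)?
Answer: 648 - 8*I*sqrt(34)/3 ≈ 648.0 - 15.549*I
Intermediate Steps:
z = -17/9 (z = -3 + (7 + 3)/9 = -3 + (1/9)*10 = -3 + 10/9 = -17/9 ≈ -1.8889)
o(O) = sqrt(2)*sqrt(O) (o(O) = sqrt(2*O) = sqrt(2)*sqrt(O))
-8*(o(z) - 81) = -8*(sqrt(2)*sqrt(-17/9) - 81) = -8*(sqrt(2)*(I*sqrt(17)/3) - 81) = -8*(I*sqrt(34)/3 - 81) = -8*(-81 + I*sqrt(34)/3) = 648 - 8*I*sqrt(34)/3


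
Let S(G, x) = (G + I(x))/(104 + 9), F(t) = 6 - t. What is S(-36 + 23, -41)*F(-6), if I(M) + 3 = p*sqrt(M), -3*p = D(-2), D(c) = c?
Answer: -192/113 + 8*I*sqrt(41)/113 ≈ -1.6991 + 0.45332*I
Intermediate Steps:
p = 2/3 (p = -1/3*(-2) = 2/3 ≈ 0.66667)
I(M) = -3 + 2*sqrt(M)/3
S(G, x) = -3/113 + G/113 + 2*sqrt(x)/339 (S(G, x) = (G + (-3 + 2*sqrt(x)/3))/(104 + 9) = (-3 + G + 2*sqrt(x)/3)/113 = (-3 + G + 2*sqrt(x)/3)*(1/113) = -3/113 + G/113 + 2*sqrt(x)/339)
S(-36 + 23, -41)*F(-6) = (-3/113 + (-36 + 23)/113 + 2*sqrt(-41)/339)*(6 - 1*(-6)) = (-3/113 + (1/113)*(-13) + 2*(I*sqrt(41))/339)*(6 + 6) = (-3/113 - 13/113 + 2*I*sqrt(41)/339)*12 = (-16/113 + 2*I*sqrt(41)/339)*12 = -192/113 + 8*I*sqrt(41)/113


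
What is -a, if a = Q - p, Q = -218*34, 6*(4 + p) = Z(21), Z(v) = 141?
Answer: 14863/2 ≈ 7431.5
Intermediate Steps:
p = 39/2 (p = -4 + (1/6)*141 = -4 + 47/2 = 39/2 ≈ 19.500)
Q = -7412
a = -14863/2 (a = -7412 - 1*39/2 = -7412 - 39/2 = -14863/2 ≈ -7431.5)
-a = -1*(-14863/2) = 14863/2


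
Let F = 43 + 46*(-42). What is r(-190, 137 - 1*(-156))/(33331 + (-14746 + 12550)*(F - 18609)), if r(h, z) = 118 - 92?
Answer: 26/45046939 ≈ 5.7718e-7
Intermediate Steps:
r(h, z) = 26
F = -1889 (F = 43 - 1932 = -1889)
r(-190, 137 - 1*(-156))/(33331 + (-14746 + 12550)*(F - 18609)) = 26/(33331 + (-14746 + 12550)*(-1889 - 18609)) = 26/(33331 - 2196*(-20498)) = 26/(33331 + 45013608) = 26/45046939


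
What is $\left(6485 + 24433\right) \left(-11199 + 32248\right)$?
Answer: $650792982$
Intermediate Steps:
$\left(6485 + 24433\right) \left(-11199 + 32248\right) = 30918 \cdot 21049 = 650792982$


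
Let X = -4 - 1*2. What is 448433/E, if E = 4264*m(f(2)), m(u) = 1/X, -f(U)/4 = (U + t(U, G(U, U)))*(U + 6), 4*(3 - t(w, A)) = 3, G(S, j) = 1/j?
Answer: -1345299/2132 ≈ -631.00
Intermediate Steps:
t(w, A) = 9/4 (t(w, A) = 3 - 1/4*3 = 3 - 3/4 = 9/4)
X = -6 (X = -4 - 2 = -6)
f(U) = -4*(6 + U)*(9/4 + U) (f(U) = -4*(U + 9/4)*(U + 6) = -4*(9/4 + U)*(6 + U) = -4*(6 + U)*(9/4 + U))
m(u) = -1/6 (m(u) = 1/(-6) = -1/6)
E = -2132/3 (E = 4264*(-1/6) = -2132/3 ≈ -710.67)
448433/E = 448433/(-2132/3) = 448433*(-3/2132) = -1345299/2132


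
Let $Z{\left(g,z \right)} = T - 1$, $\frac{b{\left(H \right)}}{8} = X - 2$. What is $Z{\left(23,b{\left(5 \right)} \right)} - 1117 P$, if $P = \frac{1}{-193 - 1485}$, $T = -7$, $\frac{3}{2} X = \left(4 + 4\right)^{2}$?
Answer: $- \frac{12307}{1678} \approx -7.3343$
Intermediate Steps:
$X = \frac{128}{3}$ ($X = \frac{2 \left(4 + 4\right)^{2}}{3} = \frac{2 \cdot 8^{2}}{3} = \frac{2}{3} \cdot 64 = \frac{128}{3} \approx 42.667$)
$b{\left(H \right)} = \frac{976}{3}$ ($b{\left(H \right)} = 8 \left(\frac{128}{3} - 2\right) = 8 \cdot \frac{122}{3} = \frac{976}{3}$)
$Z{\left(g,z \right)} = -8$ ($Z{\left(g,z \right)} = -7 - 1 = -8$)
$P = - \frac{1}{1678}$ ($P = \frac{1}{-1678} = - \frac{1}{1678} \approx -0.00059595$)
$Z{\left(23,b{\left(5 \right)} \right)} - 1117 P = -8 - - \frac{1117}{1678} = -8 + \frac{1117}{1678} = - \frac{12307}{1678}$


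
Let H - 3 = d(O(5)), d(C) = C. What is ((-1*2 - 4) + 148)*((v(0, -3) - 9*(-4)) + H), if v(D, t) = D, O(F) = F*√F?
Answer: 5538 + 710*√5 ≈ 7125.6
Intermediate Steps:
O(F) = F^(3/2)
H = 3 + 5*√5 (H = 3 + 5^(3/2) = 3 + 5*√5 ≈ 14.180)
((-1*2 - 4) + 148)*((v(0, -3) - 9*(-4)) + H) = ((-1*2 - 4) + 148)*((0 - 9*(-4)) + (3 + 5*√5)) = ((-2 - 4) + 148)*((0 + 36) + (3 + 5*√5)) = (-6 + 148)*(36 + (3 + 5*√5)) = 142*(39 + 5*√5) = 5538 + 710*√5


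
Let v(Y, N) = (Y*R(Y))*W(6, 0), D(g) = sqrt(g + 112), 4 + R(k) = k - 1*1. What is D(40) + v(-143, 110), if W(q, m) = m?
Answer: 2*sqrt(38) ≈ 12.329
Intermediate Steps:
R(k) = -5 + k (R(k) = -4 + (k - 1*1) = -4 + (k - 1) = -4 + (-1 + k) = -5 + k)
D(g) = sqrt(112 + g)
v(Y, N) = 0 (v(Y, N) = (Y*(-5 + Y))*0 = 0)
D(40) + v(-143, 110) = sqrt(112 + 40) + 0 = sqrt(152) + 0 = 2*sqrt(38) + 0 = 2*sqrt(38)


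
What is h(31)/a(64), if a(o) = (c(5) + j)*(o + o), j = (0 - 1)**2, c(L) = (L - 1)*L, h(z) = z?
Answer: 31/2688 ≈ 0.011533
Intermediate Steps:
c(L) = L*(-1 + L) (c(L) = (-1 + L)*L = L*(-1 + L))
j = 1 (j = (-1)**2 = 1)
a(o) = 42*o (a(o) = (5*(-1 + 5) + 1)*(o + o) = (5*4 + 1)*(2*o) = (20 + 1)*(2*o) = 21*(2*o) = 42*o)
h(31)/a(64) = 31/((42*64)) = 31/2688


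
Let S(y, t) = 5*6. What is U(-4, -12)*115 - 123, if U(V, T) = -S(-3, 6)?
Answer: -3573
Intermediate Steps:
S(y, t) = 30
U(V, T) = -30 (U(V, T) = -1*30 = -30)
U(-4, -12)*115 - 123 = -30*115 - 123 = -3450 - 123 = -3573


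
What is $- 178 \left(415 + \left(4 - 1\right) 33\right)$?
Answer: $-91492$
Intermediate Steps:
$- 178 \left(415 + \left(4 - 1\right) 33\right) = - 178 \left(415 + 3 \cdot 33\right) = - 178 \left(415 + 99\right) = \left(-178\right) 514 = -91492$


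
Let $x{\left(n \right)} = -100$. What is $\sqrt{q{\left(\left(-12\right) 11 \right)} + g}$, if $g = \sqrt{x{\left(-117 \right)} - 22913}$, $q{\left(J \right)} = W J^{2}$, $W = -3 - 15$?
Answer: $\sqrt{-313632 + 3 i \sqrt{2557}} \approx 0.135 + 560.03 i$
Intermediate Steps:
$W = -18$ ($W = -3 - 15 = -18$)
$q{\left(J \right)} = - 18 J^{2}$
$g = 3 i \sqrt{2557}$ ($g = \sqrt{-100 - 22913} = \sqrt{-23013} = 3 i \sqrt{2557} \approx 151.7 i$)
$\sqrt{q{\left(\left(-12\right) 11 \right)} + g} = \sqrt{- 18 \left(\left(-12\right) 11\right)^{2} + 3 i \sqrt{2557}} = \sqrt{- 18 \left(-132\right)^{2} + 3 i \sqrt{2557}} = \sqrt{\left(-18\right) 17424 + 3 i \sqrt{2557}} = \sqrt{-313632 + 3 i \sqrt{2557}}$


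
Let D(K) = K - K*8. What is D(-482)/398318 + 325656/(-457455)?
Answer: -21361865573/30368760115 ≈ -0.70342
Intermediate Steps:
D(K) = -7*K (D(K) = K - 8*K = -7*K)
D(-482)/398318 + 325656/(-457455) = -7*(-482)/398318 + 325656/(-457455) = 3374*(1/398318) + 325656*(-1/457455) = 1687/199159 - 108552/152485 = -21361865573/30368760115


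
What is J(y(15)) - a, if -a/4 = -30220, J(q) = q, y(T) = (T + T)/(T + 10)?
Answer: -604394/5 ≈ -1.2088e+5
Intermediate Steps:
y(T) = 2*T/(10 + T) (y(T) = (2*T)/(10 + T) = 2*T/(10 + T))
a = 120880 (a = -4*(-30220) = 120880)
J(y(15)) - a = 2*15/(10 + 15) - 1*120880 = 2*15/25 - 120880 = 2*15*(1/25) - 120880 = 6/5 - 120880 = -604394/5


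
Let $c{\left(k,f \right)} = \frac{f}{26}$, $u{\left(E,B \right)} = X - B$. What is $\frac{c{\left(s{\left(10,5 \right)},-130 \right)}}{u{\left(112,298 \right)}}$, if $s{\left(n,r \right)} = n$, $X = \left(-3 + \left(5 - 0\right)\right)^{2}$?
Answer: $\frac{5}{294} \approx 0.017007$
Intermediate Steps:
$X = 4$ ($X = \left(-3 + \left(5 + 0\right)\right)^{2} = \left(-3 + 5\right)^{2} = 2^{2} = 4$)
$u{\left(E,B \right)} = 4 - B$
$c{\left(k,f \right)} = \frac{f}{26}$ ($c{\left(k,f \right)} = f \frac{1}{26} = \frac{f}{26}$)
$\frac{c{\left(s{\left(10,5 \right)},-130 \right)}}{u{\left(112,298 \right)}} = \frac{\frac{1}{26} \left(-130\right)}{4 - 298} = - \frac{5}{4 - 298} = - \frac{5}{-294} = \left(-5\right) \left(- \frac{1}{294}\right) = \frac{5}{294}$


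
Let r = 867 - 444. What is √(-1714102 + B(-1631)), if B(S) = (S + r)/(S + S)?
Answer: I*√4559786305298/1631 ≈ 1309.2*I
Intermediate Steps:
r = 423
B(S) = (423 + S)/(2*S) (B(S) = (S + 423)/(S + S) = (423 + S)/((2*S)) = (423 + S)*(1/(2*S)) = (423 + S)/(2*S))
√(-1714102 + B(-1631)) = √(-1714102 + (½)*(423 - 1631)/(-1631)) = √(-1714102 + (½)*(-1/1631)*(-1208)) = √(-1714102 + 604/1631) = √(-2795699758/1631) = I*√4559786305298/1631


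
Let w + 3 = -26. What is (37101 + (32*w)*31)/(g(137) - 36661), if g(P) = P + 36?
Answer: -8333/36488 ≈ -0.22838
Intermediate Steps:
w = -29 (w = -3 - 26 = -29)
g(P) = 36 + P
(37101 + (32*w)*31)/(g(137) - 36661) = (37101 + (32*(-29))*31)/((36 + 137) - 36661) = (37101 - 928*31)/(173 - 36661) = (37101 - 28768)/(-36488) = 8333*(-1/36488) = -8333/36488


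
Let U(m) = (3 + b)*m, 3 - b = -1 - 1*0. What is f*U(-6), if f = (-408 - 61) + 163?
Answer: 12852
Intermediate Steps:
b = 4 (b = 3 - (-1 - 1*0) = 3 - (-1 + 0) = 3 - 1*(-1) = 3 + 1 = 4)
f = -306 (f = -469 + 163 = -306)
U(m) = 7*m (U(m) = (3 + 4)*m = 7*m)
f*U(-6) = -2142*(-6) = -306*(-42) = 12852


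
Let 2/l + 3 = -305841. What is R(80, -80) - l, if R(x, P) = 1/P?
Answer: -76421/6116880 ≈ -0.012493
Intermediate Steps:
l = -1/152922 (l = 2/(-3 - 305841) = 2/(-305844) = 2*(-1/305844) = -1/152922 ≈ -6.5393e-6)
R(80, -80) - l = 1/(-80) - 1*(-1/152922) = -1/80 + 1/152922 = -76421/6116880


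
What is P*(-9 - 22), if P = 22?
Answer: -682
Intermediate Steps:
P*(-9 - 22) = 22*(-9 - 22) = 22*(-31) = -682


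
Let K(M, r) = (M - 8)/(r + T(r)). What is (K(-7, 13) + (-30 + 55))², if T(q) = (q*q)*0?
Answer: 96100/169 ≈ 568.64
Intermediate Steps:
T(q) = 0 (T(q) = q²*0 = 0)
K(M, r) = (-8 + M)/r (K(M, r) = (M - 8)/(r + 0) = (-8 + M)/r)
(K(-7, 13) + (-30 + 55))² = ((-8 - 7)/13 + (-30 + 55))² = ((1/13)*(-15) + 25)² = (-15/13 + 25)² = (310/13)² = 96100/169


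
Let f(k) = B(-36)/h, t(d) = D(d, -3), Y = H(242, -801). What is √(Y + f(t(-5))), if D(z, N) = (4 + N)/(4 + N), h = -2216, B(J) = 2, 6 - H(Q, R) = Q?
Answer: I*√72432453/554 ≈ 15.362*I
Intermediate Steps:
H(Q, R) = 6 - Q
Y = -236 (Y = 6 - 1*242 = 6 - 242 = -236)
D(z, N) = 1
t(d) = 1
f(k) = -1/1108 (f(k) = 2/(-2216) = 2*(-1/2216) = -1/1108)
√(Y + f(t(-5))) = √(-236 - 1/1108) = √(-261489/1108) = I*√72432453/554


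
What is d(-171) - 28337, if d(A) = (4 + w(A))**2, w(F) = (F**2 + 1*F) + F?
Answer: 835355072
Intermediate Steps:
w(F) = F**2 + 2*F (w(F) = (F**2 + F) + F = (F + F**2) + F = F**2 + 2*F)
d(A) = (4 + A*(2 + A))**2
d(-171) - 28337 = (4 - 171*(2 - 171))**2 - 28337 = (4 - 171*(-169))**2 - 28337 = (4 + 28899)**2 - 28337 = 28903**2 - 28337 = 835383409 - 28337 = 835355072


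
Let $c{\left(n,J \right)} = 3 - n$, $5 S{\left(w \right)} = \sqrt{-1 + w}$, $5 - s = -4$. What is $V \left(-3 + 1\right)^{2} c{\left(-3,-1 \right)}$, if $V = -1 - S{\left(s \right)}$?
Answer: $-24 - \frac{48 \sqrt{2}}{5} \approx -37.576$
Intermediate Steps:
$s = 9$ ($s = 5 - -4 = 5 + 4 = 9$)
$S{\left(w \right)} = \frac{\sqrt{-1 + w}}{5}$
$V = -1 - \frac{2 \sqrt{2}}{5}$ ($V = -1 - \frac{\sqrt{-1 + 9}}{5} = -1 - \frac{\sqrt{8}}{5} = -1 - \frac{2 \sqrt{2}}{5} \approx -1.5657$)
$V \left(-3 + 1\right)^{2} c{\left(-3,-1 \right)} = \left(-1 - \frac{2 \sqrt{2}}{5}\right) \left(-3 + 1\right)^{2} \left(3 - -3\right) = \left(-1 - \frac{2 \sqrt{2}}{5}\right) \left(-2\right)^{2} \left(3 + 3\right) = \left(-1 - \frac{2 \sqrt{2}}{5}\right) 4 \cdot 6 = \left(-4 - \frac{8 \sqrt{2}}{5}\right) 6 = -24 - \frac{48 \sqrt{2}}{5}$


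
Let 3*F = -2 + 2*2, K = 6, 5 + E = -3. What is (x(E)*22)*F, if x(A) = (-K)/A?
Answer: 11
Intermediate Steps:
E = -8 (E = -5 - 3 = -8)
F = 2/3 (F = (-2 + 2*2)/3 = (-2 + 4)/3 = (1/3)*2 = 2/3 ≈ 0.66667)
x(A) = -6/A (x(A) = (-1*6)/A = -6/A)
(x(E)*22)*F = (-6/(-8)*22)*(2/3) = (-6*(-1/8)*22)*(2/3) = ((3/4)*22)*(2/3) = (33/2)*(2/3) = 11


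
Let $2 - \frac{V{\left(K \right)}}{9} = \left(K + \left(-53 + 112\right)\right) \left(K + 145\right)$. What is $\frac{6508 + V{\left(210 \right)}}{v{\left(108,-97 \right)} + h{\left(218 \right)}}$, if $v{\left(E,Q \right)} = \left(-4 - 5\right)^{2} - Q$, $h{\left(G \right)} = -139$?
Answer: $- \frac{852929}{39} \approx -21870.0$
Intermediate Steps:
$v{\left(E,Q \right)} = 81 - Q$ ($v{\left(E,Q \right)} = \left(-9\right)^{2} - Q = 81 - Q$)
$V{\left(K \right)} = 18 - 9 \left(59 + K\right) \left(145 + K\right)$ ($V{\left(K \right)} = 18 - 9 \left(K + \left(-53 + 112\right)\right) \left(K + 145\right) = 18 - 9 \left(K + 59\right) \left(145 + K\right) = 18 - 9 \left(59 + K\right) \left(145 + K\right)$)
$\frac{6508 + V{\left(210 \right)}}{v{\left(108,-97 \right)} + h{\left(218 \right)}} = \frac{6508 - \left(462537 + 396900\right)}{\left(81 - -97\right) - 139} = \frac{6508 - 859437}{\left(81 + 97\right) - 139} = \frac{6508 - 859437}{178 - 139} = \frac{6508 - 859437}{39} = \left(-852929\right) \frac{1}{39} = - \frac{852929}{39}$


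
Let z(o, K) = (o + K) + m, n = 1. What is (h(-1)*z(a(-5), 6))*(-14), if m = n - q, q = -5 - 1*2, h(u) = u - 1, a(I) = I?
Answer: 252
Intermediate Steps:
h(u) = -1 + u
q = -7 (q = -5 - 2 = -7)
m = 8 (m = 1 - 1*(-7) = 1 + 7 = 8)
z(o, K) = 8 + K + o (z(o, K) = (o + K) + 8 = (K + o) + 8 = 8 + K + o)
(h(-1)*z(a(-5), 6))*(-14) = ((-1 - 1)*(8 + 6 - 5))*(-14) = -2*9*(-14) = -18*(-14) = 252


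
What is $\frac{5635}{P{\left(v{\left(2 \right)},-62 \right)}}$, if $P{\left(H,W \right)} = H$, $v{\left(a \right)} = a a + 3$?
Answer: $805$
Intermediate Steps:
$v{\left(a \right)} = 3 + a^{2}$ ($v{\left(a \right)} = a^{2} + 3 = 3 + a^{2}$)
$\frac{5635}{P{\left(v{\left(2 \right)},-62 \right)}} = \frac{5635}{3 + 2^{2}} = \frac{5635}{3 + 4} = \frac{5635}{7} = 5635 \cdot \frac{1}{7} = 805$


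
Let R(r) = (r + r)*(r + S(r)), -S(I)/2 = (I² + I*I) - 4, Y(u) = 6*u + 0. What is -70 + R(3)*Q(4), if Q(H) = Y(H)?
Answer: -3670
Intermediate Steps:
Y(u) = 6*u
S(I) = 8 - 4*I² (S(I) = -2*((I² + I*I) - 4) = -2*((I² + I²) - 4) = -2*(2*I² - 4) = -2*(-4 + 2*I²) = 8 - 4*I²)
R(r) = 2*r*(8 + r - 4*r²) (R(r) = (r + r)*(r + (8 - 4*r²)) = (2*r)*(8 + r - 4*r²) = 2*r*(8 + r - 4*r²))
Q(H) = 6*H
-70 + R(3)*Q(4) = -70 + (2*3*(8 + 3 - 4*3²))*(6*4) = -70 + (2*3*(8 + 3 - 4*9))*24 = -70 + (2*3*(8 + 3 - 36))*24 = -70 + (2*3*(-25))*24 = -70 - 150*24 = -70 - 3600 = -3670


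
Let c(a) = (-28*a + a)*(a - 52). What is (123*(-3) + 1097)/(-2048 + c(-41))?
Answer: -728/104999 ≈ -0.0069334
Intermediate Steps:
c(a) = -27*a*(-52 + a) (c(a) = (-27*a)*(-52 + a) = -27*a*(-52 + a))
(123*(-3) + 1097)/(-2048 + c(-41)) = (123*(-3) + 1097)/(-2048 + 27*(-41)*(52 - 1*(-41))) = (-369 + 1097)/(-2048 + 27*(-41)*(52 + 41)) = 728/(-2048 + 27*(-41)*93) = 728/(-2048 - 102951) = 728/(-104999) = 728*(-1/104999) = -728/104999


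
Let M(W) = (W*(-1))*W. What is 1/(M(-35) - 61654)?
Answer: -1/62879 ≈ -1.5904e-5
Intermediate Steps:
M(W) = -W² (M(W) = (-W)*W = -W²)
1/(M(-35) - 61654) = 1/(-1*(-35)² - 61654) = 1/(-1*1225 - 61654) = 1/(-1225 - 61654) = 1/(-62879) = -1/62879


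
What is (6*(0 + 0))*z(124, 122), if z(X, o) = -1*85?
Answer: 0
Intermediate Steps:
z(X, o) = -85
(6*(0 + 0))*z(124, 122) = (6*(0 + 0))*(-85) = (6*0)*(-85) = 0*(-85) = 0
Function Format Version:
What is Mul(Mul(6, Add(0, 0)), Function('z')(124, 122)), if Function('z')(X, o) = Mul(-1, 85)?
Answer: 0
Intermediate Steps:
Function('z')(X, o) = -85
Mul(Mul(6, Add(0, 0)), Function('z')(124, 122)) = Mul(Mul(6, Add(0, 0)), -85) = Mul(Mul(6, 0), -85) = Mul(0, -85) = 0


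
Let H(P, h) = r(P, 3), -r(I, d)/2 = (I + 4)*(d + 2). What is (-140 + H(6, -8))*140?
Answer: -33600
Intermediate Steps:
r(I, d) = -2*(2 + d)*(4 + I) (r(I, d) = -2*(I + 4)*(d + 2) = -2*(4 + I)*(2 + d) = -2*(2 + d)*(4 + I))
H(P, h) = -40 - 10*P (H(P, h) = -16 - 8*3 - 4*P - 2*P*3 = -16 - 24 - 4*P - 6*P = -40 - 10*P)
(-140 + H(6, -8))*140 = (-140 + (-40 - 10*6))*140 = (-140 + (-40 - 60))*140 = (-140 - 100)*140 = -240*140 = -33600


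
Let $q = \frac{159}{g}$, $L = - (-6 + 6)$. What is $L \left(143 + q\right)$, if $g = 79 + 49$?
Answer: $0$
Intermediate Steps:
$g = 128$
$L = 0$ ($L = \left(-1\right) 0 = 0$)
$q = \frac{159}{128} \approx 1.2422$
$L \left(143 + q\right) = 0 \left(143 + \frac{159}{128}\right) = 0 \cdot \frac{18463}{128} = 0$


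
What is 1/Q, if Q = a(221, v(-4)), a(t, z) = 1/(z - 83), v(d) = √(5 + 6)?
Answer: -83 + √11 ≈ -79.683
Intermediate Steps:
v(d) = √11
a(t, z) = 1/(-83 + z)
Q = 1/(-83 + √11) ≈ -0.012550
1/Q = 1/(-83/6878 - √11/6878)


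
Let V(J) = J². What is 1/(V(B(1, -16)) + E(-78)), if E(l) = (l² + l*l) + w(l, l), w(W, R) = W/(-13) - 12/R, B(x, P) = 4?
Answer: 13/158472 ≈ 8.2033e-5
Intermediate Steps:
w(W, R) = -12/R - W/13 (w(W, R) = W*(-1/13) - 12/R = -W/13 - 12/R = -12/R - W/13)
E(l) = -12/l + 2*l² - l/13 (E(l) = (l² + l*l) + (-12/l - l/13) = (l² + l²) + (-12/l - l/13) = 2*l² + (-12/l - l/13) = -12/l + 2*l² - l/13)
1/(V(B(1, -16)) + E(-78)) = 1/(4² + (-12/(-78) + 2*(-78)² - 1/13*(-78))) = 1/(16 + (-12*(-1/78) + 2*6084 + 6)) = 1/(16 + (2/13 + 12168 + 6)) = 1/(16 + 158264/13) = 1/(158472/13) = 13/158472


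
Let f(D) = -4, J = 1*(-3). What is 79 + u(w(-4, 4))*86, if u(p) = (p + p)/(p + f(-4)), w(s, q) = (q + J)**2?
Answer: 65/3 ≈ 21.667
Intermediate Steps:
J = -3
w(s, q) = (-3 + q)**2 (w(s, q) = (q - 3)**2 = (-3 + q)**2)
u(p) = 2*p/(-4 + p) (u(p) = (p + p)/(p - 4) = (2*p)/(-4 + p) = 2*p/(-4 + p))
79 + u(w(-4, 4))*86 = 79 + (2*(-3 + 4)**2/(-4 + (-3 + 4)**2))*86 = 79 + (2*1**2/(-4 + 1**2))*86 = 79 + (2*1/(-4 + 1))*86 = 79 + (2*1/(-3))*86 = 79 + (2*1*(-1/3))*86 = 79 - 2/3*86 = 79 - 172/3 = 65/3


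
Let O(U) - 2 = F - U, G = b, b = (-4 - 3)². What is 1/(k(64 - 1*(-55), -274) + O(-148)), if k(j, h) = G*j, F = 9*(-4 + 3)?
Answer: 1/5972 ≈ 0.00016745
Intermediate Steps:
b = 49 (b = (-7)² = 49)
G = 49
F = -9 (F = 9*(-1) = -9)
k(j, h) = 49*j
O(U) = -7 - U (O(U) = 2 + (-9 - U) = -7 - U)
1/(k(64 - 1*(-55), -274) + O(-148)) = 1/(49*(64 - 1*(-55)) + (-7 - 1*(-148))) = 1/(49*(64 + 55) + (-7 + 148)) = 1/(49*119 + 141) = 1/(5831 + 141) = 1/5972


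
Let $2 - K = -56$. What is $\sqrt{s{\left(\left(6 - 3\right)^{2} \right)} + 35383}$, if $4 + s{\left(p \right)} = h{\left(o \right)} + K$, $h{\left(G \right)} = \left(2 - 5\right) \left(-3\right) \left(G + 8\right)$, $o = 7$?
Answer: $2 \sqrt{8893} \approx 188.61$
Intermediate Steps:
$h{\left(G \right)} = 72 + 9 G$ ($h{\left(G \right)} = \left(-3\right) \left(-3\right) \left(8 + G\right) = 9 \left(8 + G\right) = 72 + 9 G$)
$K = 58$ ($K = 2 - -56 = 2 + 56 = 58$)
$s{\left(p \right)} = 189$ ($s{\left(p \right)} = -4 + \left(\left(72 + 9 \cdot 7\right) + 58\right) = -4 + \left(\left(72 + 63\right) + 58\right) = -4 + \left(135 + 58\right) = -4 + 193 = 189$)
$\sqrt{s{\left(\left(6 - 3\right)^{2} \right)} + 35383} = \sqrt{189 + 35383} = \sqrt{35572} = 2 \sqrt{8893}$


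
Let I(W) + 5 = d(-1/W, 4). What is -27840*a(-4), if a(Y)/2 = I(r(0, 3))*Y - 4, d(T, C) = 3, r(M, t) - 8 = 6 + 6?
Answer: -222720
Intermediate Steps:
r(M, t) = 20 (r(M, t) = 8 + (6 + 6) = 8 + 12 = 20)
I(W) = -2 (I(W) = -5 + 3 = -2)
a(Y) = -8 - 4*Y (a(Y) = 2*(-2*Y - 4) = 2*(-4 - 2*Y) = -8 - 4*Y)
-27840*a(-4) = -27840*(-8 - 4*(-4)) = -27840*(-8 + 16) = -27840*8 = -222720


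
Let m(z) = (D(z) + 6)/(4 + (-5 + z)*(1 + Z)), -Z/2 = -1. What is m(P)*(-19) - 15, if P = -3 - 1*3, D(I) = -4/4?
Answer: -340/29 ≈ -11.724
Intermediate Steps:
Z = 2 (Z = -2*(-1) = 2)
D(I) = -1 (D(I) = -4*1/4 = -1)
P = -6 (P = -3 - 3 = -6)
m(z) = 5/(-11 + 3*z) (m(z) = (-1 + 6)/(4 + (-5 + z)*(1 + 2)) = 5/(4 + (-5 + z)*3) = 5/(4 + (-15 + 3*z)) = 5/(-11 + 3*z))
m(P)*(-19) - 15 = (5/(-11 + 3*(-6)))*(-19) - 15 = (5/(-11 - 18))*(-19) - 15 = (5/(-29))*(-19) - 15 = (5*(-1/29))*(-19) - 15 = -5/29*(-19) - 15 = 95/29 - 15 = -340/29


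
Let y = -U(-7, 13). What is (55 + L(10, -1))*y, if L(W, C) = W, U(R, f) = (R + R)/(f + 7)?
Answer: 91/2 ≈ 45.500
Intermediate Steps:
U(R, f) = 2*R/(7 + f) (U(R, f) = (2*R)/(7 + f) = 2*R/(7 + f))
y = 7/10 (y = -2*(-7)/(7 + 13) = -2*(-7)/20 = -1*(-7/10) = 7/10 ≈ 0.70000)
(55 + L(10, -1))*y = (55 + 10)*(7/10) = 65*(7/10) = 91/2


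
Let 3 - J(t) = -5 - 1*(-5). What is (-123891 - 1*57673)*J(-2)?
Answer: -544692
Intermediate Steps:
J(t) = 3 (J(t) = 3 - (-5 - 1*(-5)) = 3 - (-5 + 5) = 3 - 1*0 = 3 + 0 = 3)
(-123891 - 1*57673)*J(-2) = (-123891 - 1*57673)*3 = (-123891 - 57673)*3 = -181564*3 = -544692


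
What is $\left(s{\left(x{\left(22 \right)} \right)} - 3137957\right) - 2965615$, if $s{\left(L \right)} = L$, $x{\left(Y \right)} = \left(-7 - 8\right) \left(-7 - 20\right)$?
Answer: $-6103167$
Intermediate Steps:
$x{\left(Y \right)} = 405$ ($x{\left(Y \right)} = \left(-15\right) \left(-27\right) = 405$)
$\left(s{\left(x{\left(22 \right)} \right)} - 3137957\right) - 2965615 = \left(405 - 3137957\right) - 2965615 = -3137552 - 2965615 = -6103167$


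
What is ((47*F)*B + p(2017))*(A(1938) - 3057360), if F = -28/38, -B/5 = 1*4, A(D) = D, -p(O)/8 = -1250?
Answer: -620739533520/19 ≈ -3.2671e+10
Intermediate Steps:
p(O) = 10000 (p(O) = -8*(-1250) = 10000)
B = -20 (B = -5*4 = -20)
F = -14/19 (F = -28*1/38 = -14/19 ≈ -0.73684)
((47*F)*B + p(2017))*(A(1938) - 3057360) = ((47*(-14/19))*(-20) + 10000)*(1938 - 3057360) = (-658/19*(-20) + 10000)*(-3055422) = (13160/19 + 10000)*(-3055422) = (203160/19)*(-3055422) = -620739533520/19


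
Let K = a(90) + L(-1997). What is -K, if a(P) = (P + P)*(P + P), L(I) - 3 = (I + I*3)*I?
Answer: -15984439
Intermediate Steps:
L(I) = 3 + 4*I**2 (L(I) = 3 + (I + I*3)*I = 3 + (I + 3*I)*I = 3 + (4*I)*I = 3 + 4*I**2)
a(P) = 4*P**2 (a(P) = (2*P)*(2*P) = 4*P**2)
K = 15984439 (K = 4*90**2 + (3 + 4*(-1997)**2) = 4*8100 + (3 + 4*3988009) = 32400 + (3 + 15952036) = 32400 + 15952039 = 15984439)
-K = -1*15984439 = -15984439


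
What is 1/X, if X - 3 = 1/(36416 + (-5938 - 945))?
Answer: 29533/88600 ≈ 0.33333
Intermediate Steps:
X = 88600/29533 (X = 3 + 1/(36416 + (-5938 - 945)) = 3 + 1/(36416 - 6883) = 3 + 1/29533 = 88600/29533 ≈ 3.0000)
1/X = 1/(88600/29533) = 29533/88600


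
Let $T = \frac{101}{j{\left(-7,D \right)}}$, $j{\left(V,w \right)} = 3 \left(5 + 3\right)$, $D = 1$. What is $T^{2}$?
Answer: $\frac{10201}{576} \approx 17.71$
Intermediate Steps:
$j{\left(V,w \right)} = 24$ ($j{\left(V,w \right)} = 3 \cdot 8 = 24$)
$T = \frac{101}{24} \approx 4.2083$
$T^{2} = \left(\frac{101}{24}\right)^{2} = \frac{10201}{576}$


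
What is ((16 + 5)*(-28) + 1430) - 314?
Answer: 528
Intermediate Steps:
((16 + 5)*(-28) + 1430) - 314 = (21*(-28) + 1430) - 314 = (-588 + 1430) - 314 = 842 - 314 = 528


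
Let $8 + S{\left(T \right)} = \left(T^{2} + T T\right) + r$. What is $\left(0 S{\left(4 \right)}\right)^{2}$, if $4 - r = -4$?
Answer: $0$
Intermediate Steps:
$r = 8$ ($r = 4 - -4 = 4 + 4 = 8$)
$S{\left(T \right)} = 2 T^{2}$ ($S{\left(T \right)} = -8 + \left(\left(T^{2} + T T\right) + 8\right) = -8 + \left(\left(T^{2} + T^{2}\right) + 8\right) = -8 + \left(2 T^{2} + 8\right) = -8 + \left(8 + 2 T^{2}\right) = 2 T^{2}$)
$\left(0 S{\left(4 \right)}\right)^{2} = \left(0 \cdot 2 \cdot 4^{2}\right)^{2} = \left(0 \cdot 2 \cdot 16\right)^{2} = \left(0 \cdot 32\right)^{2} = 0^{2} = 0$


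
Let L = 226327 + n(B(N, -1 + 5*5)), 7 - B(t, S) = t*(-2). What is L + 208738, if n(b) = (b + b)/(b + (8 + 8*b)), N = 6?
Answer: 77876673/179 ≈ 4.3507e+5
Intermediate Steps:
B(t, S) = 7 + 2*t (B(t, S) = 7 - t*(-2) = 7 - (-2)*t = 7 + 2*t)
n(b) = 2*b/(8 + 9*b) (n(b) = (2*b)/(8 + 9*b) = 2*b/(8 + 9*b))
L = 40512571/179 (L = 226327 + 2*(7 + 2*6)/(8 + 9*(7 + 2*6)) = 226327 + 2*(7 + 12)/(8 + 9*(7 + 12)) = 226327 + 2*19/(8 + 9*19) = 226327 + 2*19/(8 + 171) = 226327 + 2*19/179 = 226327 + 2*19*(1/179) = 226327 + 38/179 = 40512571/179 ≈ 2.2633e+5)
L + 208738 = 40512571/179 + 208738 = 77876673/179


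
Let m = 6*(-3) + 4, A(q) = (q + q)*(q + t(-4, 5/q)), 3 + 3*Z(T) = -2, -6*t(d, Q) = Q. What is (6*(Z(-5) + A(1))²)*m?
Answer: -448/3 ≈ -149.33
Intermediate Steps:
t(d, Q) = -Q/6
Z(T) = -5/3 (Z(T) = -1 + (⅓)*(-2) = -1 - ⅔ = -5/3)
A(q) = 2*q*(q - 5/(6*q)) (A(q) = (q + q)*(q - 5/(6*q)) = (2*q)*(q - 5/(6*q)) = 2*q*(q - 5/(6*q)))
m = -14 (m = -18 + 4 = -14)
(6*(Z(-5) + A(1))²)*m = (6*(-5/3 + (-5/3 + 2*1²))²)*(-14) = (6*(-5/3 + (-5/3 + 2*1))²)*(-14) = (6*(-5/3 + (-5/3 + 2))²)*(-14) = (6*(-5/3 + ⅓)²)*(-14) = (6*(-4/3)²)*(-14) = (6*(16/9))*(-14) = (32/3)*(-14) = -448/3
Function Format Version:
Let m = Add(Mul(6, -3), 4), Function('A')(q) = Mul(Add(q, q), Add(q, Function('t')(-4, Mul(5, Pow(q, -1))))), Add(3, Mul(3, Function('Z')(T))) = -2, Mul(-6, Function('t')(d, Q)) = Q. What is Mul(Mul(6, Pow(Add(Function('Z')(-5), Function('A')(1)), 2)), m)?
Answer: Rational(-448, 3) ≈ -149.33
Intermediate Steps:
Function('t')(d, Q) = Mul(Rational(-1, 6), Q)
Function('Z')(T) = Rational(-5, 3) (Function('Z')(T) = Add(-1, Mul(Rational(1, 3), -2)) = Add(-1, Rational(-2, 3)) = Rational(-5, 3))
Function('A')(q) = Mul(2, q, Add(q, Mul(Rational(-5, 6), Pow(q, -1)))) (Function('A')(q) = Mul(Add(q, q), Add(q, Mul(Rational(-1, 6), Mul(5, Pow(q, -1))))) = Mul(Mul(2, q), Add(q, Mul(Rational(-5, 6), Pow(q, -1)))) = Mul(2, q, Add(q, Mul(Rational(-5, 6), Pow(q, -1)))))
m = -14 (m = Add(-18, 4) = -14)
Mul(Mul(6, Pow(Add(Function('Z')(-5), Function('A')(1)), 2)), m) = Mul(Mul(6, Pow(Add(Rational(-5, 3), Add(Rational(-5, 3), Mul(2, Pow(1, 2)))), 2)), -14) = Mul(Mul(6, Pow(Add(Rational(-5, 3), Add(Rational(-5, 3), Mul(2, 1))), 2)), -14) = Mul(Mul(6, Pow(Add(Rational(-5, 3), Add(Rational(-5, 3), 2)), 2)), -14) = Mul(Mul(6, Pow(Add(Rational(-5, 3), Rational(1, 3)), 2)), -14) = Mul(Mul(6, Pow(Rational(-4, 3), 2)), -14) = Mul(Mul(6, Rational(16, 9)), -14) = Mul(Rational(32, 3), -14) = Rational(-448, 3)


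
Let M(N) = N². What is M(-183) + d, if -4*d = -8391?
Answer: 142347/4 ≈ 35587.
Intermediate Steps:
d = 8391/4 (d = -¼*(-8391) = 8391/4 ≈ 2097.8)
M(-183) + d = (-183)² + 8391/4 = 33489 + 8391/4 = 142347/4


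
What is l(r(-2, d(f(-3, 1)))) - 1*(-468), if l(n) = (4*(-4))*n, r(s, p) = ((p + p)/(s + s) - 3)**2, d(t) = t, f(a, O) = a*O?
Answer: 432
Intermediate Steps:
f(a, O) = O*a
r(s, p) = (-3 + p/s)**2 (r(s, p) = ((2*p)/((2*s)) - 3)**2 = ((2*p)*(1/(2*s)) - 3)**2 = (p/s - 3)**2 = (-3 + p/s)**2)
l(n) = -16*n
l(r(-2, d(f(-3, 1)))) - 1*(-468) = -16*(1*(-3) - 3*(-2))**2/(-2)**2 - 1*(-468) = -4*(-3 + 6)**2 + 468 = -4*3**2 + 468 = -4*9 + 468 = -16*9/4 + 468 = -36 + 468 = 432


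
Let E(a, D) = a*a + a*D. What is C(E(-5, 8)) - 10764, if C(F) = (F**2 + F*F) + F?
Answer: -10329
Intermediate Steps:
E(a, D) = a**2 + D*a
C(F) = F + 2*F**2 (C(F) = (F**2 + F**2) + F = 2*F**2 + F = F + 2*F**2)
C(E(-5, 8)) - 10764 = (-5*(8 - 5))*(1 + 2*(-5*(8 - 5))) - 10764 = (-5*3)*(1 + 2*(-5*3)) - 10764 = -15*(1 + 2*(-15)) - 10764 = -15*(1 - 30) - 10764 = -15*(-29) - 10764 = 435 - 10764 = -10329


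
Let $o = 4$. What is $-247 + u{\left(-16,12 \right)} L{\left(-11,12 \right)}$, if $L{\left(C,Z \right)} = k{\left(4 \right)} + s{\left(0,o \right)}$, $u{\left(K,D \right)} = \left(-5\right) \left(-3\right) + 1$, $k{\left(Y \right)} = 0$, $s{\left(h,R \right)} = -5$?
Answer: $-327$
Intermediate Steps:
$u{\left(K,D \right)} = 16$ ($u{\left(K,D \right)} = 15 + 1 = 16$)
$L{\left(C,Z \right)} = -5$ ($L{\left(C,Z \right)} = 0 - 5 = -5$)
$-247 + u{\left(-16,12 \right)} L{\left(-11,12 \right)} = -247 + 16 \left(-5\right) = -247 - 80 = -327$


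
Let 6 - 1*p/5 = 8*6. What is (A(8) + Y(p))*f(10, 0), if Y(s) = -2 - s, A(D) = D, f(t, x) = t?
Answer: 2160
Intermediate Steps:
p = -210 (p = 30 - 40*6 = 30 - 5*48 = 30 - 240 = -210)
(A(8) + Y(p))*f(10, 0) = (8 + (-2 - 1*(-210)))*10 = (8 + (-2 + 210))*10 = (8 + 208)*10 = 216*10 = 2160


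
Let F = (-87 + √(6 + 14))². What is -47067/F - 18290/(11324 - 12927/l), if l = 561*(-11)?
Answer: -10465777255022281/1327679760307577 - 16379316*√5/56987401 ≈ -8.5255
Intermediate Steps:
l = -6171
F = (-87 + 2*√5)² (F = (-87 + √20)² = (-87 + 2*√5)² ≈ 6810.9)
-47067/F - 18290/(11324 - 12927/l) = -47067/(7589 - 348*√5) - 18290/(11324 - 12927/(-6171)) = -47067/(7589 - 348*√5) - 18290/(11324 - 12927*(-1/6171)) = -47067/(7589 - 348*√5) - 18290/(11324 + 4309/2057) = -47067/(7589 - 348*√5) - 18290/23297777/2057 = -47067/(7589 - 348*√5) - 18290*2057/23297777 = -47067/(7589 - 348*√5) - 37622530/23297777 = -37622530/23297777 - 47067/(7589 - 348*√5)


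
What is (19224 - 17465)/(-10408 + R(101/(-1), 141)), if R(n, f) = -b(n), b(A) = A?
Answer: -1759/10307 ≈ -0.17066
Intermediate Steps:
R(n, f) = -n
(19224 - 17465)/(-10408 + R(101/(-1), 141)) = (19224 - 17465)/(-10408 - 101/(-1)) = 1759/(-10408 - 101*(-1)) = 1759/(-10408 - 1*(-101)) = 1759/(-10408 + 101) = 1759/(-10307) = 1759*(-1/10307) = -1759/10307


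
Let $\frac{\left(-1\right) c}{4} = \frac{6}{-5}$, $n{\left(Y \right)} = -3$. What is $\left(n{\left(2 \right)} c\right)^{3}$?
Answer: $- \frac{373248}{125} \approx -2986.0$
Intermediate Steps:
$c = \frac{24}{5}$ ($c = - 4 \frac{6}{-5} = - 4 \cdot 6 \left(- \frac{1}{5}\right) = \left(-4\right) \left(- \frac{6}{5}\right) = \frac{24}{5} \approx 4.8$)
$\left(n{\left(2 \right)} c\right)^{3} = \left(\left(-3\right) \frac{24}{5}\right)^{3} = \left(- \frac{72}{5}\right)^{3} = - \frac{373248}{125}$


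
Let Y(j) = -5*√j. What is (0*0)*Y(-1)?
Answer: 0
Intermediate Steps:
(0*0)*Y(-1) = (0*0)*(-5*I) = 0*(-5*I) = 0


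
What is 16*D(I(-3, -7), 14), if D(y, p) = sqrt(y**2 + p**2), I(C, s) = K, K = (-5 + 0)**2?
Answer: 16*sqrt(821) ≈ 458.45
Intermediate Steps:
K = 25 (K = (-5)**2 = 25)
I(C, s) = 25
D(y, p) = sqrt(p**2 + y**2)
16*D(I(-3, -7), 14) = 16*sqrt(14**2 + 25**2) = 16*sqrt(196 + 625) = 16*sqrt(821)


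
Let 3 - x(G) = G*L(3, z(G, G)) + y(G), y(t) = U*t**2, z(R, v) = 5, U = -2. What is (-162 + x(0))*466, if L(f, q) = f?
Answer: -74094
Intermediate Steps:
y(t) = -2*t**2
x(G) = 3 - 3*G + 2*G**2 (x(G) = 3 - (G*3 - 2*G**2) = 3 - (3*G - 2*G**2) = 3 - (-2*G**2 + 3*G) = 3 + (-3*G + 2*G**2) = 3 - 3*G + 2*G**2)
(-162 + x(0))*466 = (-162 + (3 - 3*0 + 2*0**2))*466 = (-162 + (3 + 0 + 2*0))*466 = (-162 + (3 + 0 + 0))*466 = (-162 + 3)*466 = -159*466 = -74094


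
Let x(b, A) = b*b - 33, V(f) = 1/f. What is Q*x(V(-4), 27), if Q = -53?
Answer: 27931/16 ≈ 1745.7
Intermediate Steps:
V(f) = 1/f
x(b, A) = -33 + b² (x(b, A) = b² - 33 = -33 + b²)
Q*x(V(-4), 27) = -53*(-33 + (1/(-4))²) = -53*(-33 + (-¼)²) = -53*(-33 + 1/16) = -53*(-527/16) = 27931/16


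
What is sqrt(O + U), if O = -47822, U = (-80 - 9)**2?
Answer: I*sqrt(39901) ≈ 199.75*I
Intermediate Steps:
U = 7921 (U = (-89)**2 = 7921)
sqrt(O + U) = sqrt(-47822 + 7921) = sqrt(-39901) = I*sqrt(39901)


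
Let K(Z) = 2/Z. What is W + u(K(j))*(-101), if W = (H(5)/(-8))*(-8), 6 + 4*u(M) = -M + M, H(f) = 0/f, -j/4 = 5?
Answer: 303/2 ≈ 151.50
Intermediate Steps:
j = -20 (j = -4*5 = -20)
H(f) = 0
u(M) = -3/2 (u(M) = -3/2 + (-M + M)/4 = -3/2 + (¼)*0 = -3/2 + 0 = -3/2)
W = 0 (W = (0/(-8))*(-8) = (0*(-⅛))*(-8) = 0*(-8) = 0)
W + u(K(j))*(-101) = 0 - 3/2*(-101) = 0 + 303/2 = 303/2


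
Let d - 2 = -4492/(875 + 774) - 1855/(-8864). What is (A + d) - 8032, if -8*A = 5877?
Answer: -128146967957/14616736 ≈ -8767.1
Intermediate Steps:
A = -5877/8 (A = -1/8*5877 = -5877/8 ≈ -734.63)
d = -7524721/14616736 (d = 2 + (-4492/(875 + 774) - 1855/(-8864)) = 2 + (-4492/1649 - 1855*(-1/8864)) = 2 + (-4492*1/1649 + 1855/8864) = 2 + (-4492/1649 + 1855/8864) = 2 - 36758193/14616736 = -7524721/14616736 ≈ -0.51480)
(A + d) - 8032 = (-5877/8 - 7524721/14616736) - 8032 = -10745344405/14616736 - 8032 = -128146967957/14616736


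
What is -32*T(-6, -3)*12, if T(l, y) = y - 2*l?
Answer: -3456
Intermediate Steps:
-32*T(-6, -3)*12 = -32*(-3 - 2*(-6))*12 = -32*(-3 + 12)*12 = -32*9*12 = -288*12 = -3456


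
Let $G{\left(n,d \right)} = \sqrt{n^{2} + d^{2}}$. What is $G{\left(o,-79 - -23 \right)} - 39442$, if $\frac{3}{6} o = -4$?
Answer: $-39442 + 40 \sqrt{2} \approx -39385.0$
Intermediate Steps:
$o = -8$ ($o = 2 \left(-4\right) = -8$)
$G{\left(n,d \right)} = \sqrt{d^{2} + n^{2}}$
$G{\left(o,-79 - -23 \right)} - 39442 = \sqrt{\left(-79 - -23\right)^{2} + \left(-8\right)^{2}} - 39442 = \sqrt{\left(-79 + 23\right)^{2} + 64} - 39442 = \sqrt{\left(-56\right)^{2} + 64} - 39442 = \sqrt{3136 + 64} - 39442 = \sqrt{3200} - 39442 = 40 \sqrt{2} - 39442 = -39442 + 40 \sqrt{2}$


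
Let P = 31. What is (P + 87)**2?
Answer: 13924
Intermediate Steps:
(P + 87)**2 = (31 + 87)**2 = 118**2 = 13924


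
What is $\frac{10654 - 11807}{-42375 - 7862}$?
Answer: $\frac{1153}{50237} \approx 0.022951$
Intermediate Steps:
$\frac{10654 - 11807}{-42375 - 7862} = - \frac{1153}{-50237} = \left(-1153\right) \left(- \frac{1}{50237}\right) = \frac{1153}{50237}$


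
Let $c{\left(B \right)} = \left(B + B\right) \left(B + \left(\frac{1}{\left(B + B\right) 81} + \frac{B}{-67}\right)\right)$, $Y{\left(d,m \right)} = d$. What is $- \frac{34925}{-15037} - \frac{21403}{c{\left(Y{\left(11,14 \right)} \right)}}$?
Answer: $- \frac{154674816902}{1768623233} \approx -87.455$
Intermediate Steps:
$c{\left(B \right)} = 2 B \left(\frac{1}{162 B} + \frac{66 B}{67}\right)$ ($c{\left(B \right)} = 2 B \left(B + \left(\frac{1}{2 B} \frac{1}{81} + B \left(- \frac{1}{67}\right)\right)\right) = 2 B \left(B + \left(\frac{1}{2 B} \frac{1}{81} - \frac{B}{67}\right)\right) = 2 B \left(B - \left(- \frac{1}{162 B} + \frac{B}{67}\right)\right) = 2 B \left(\frac{1}{162 B} + \frac{66 B}{67}\right)$)
$- \frac{34925}{-15037} - \frac{21403}{c{\left(Y{\left(11,14 \right)} \right)}} = - \frac{34925}{-15037} - \frac{21403}{\frac{1}{81} + \frac{132 \cdot 11^{2}}{67}} = \left(-34925\right) \left(- \frac{1}{15037}\right) - \frac{21403}{\frac{1}{81} + \frac{132}{67} \cdot 121} = \frac{3175}{1367} - \frac{21403}{\frac{1}{81} + \frac{15972}{67}} = \frac{3175}{1367} - \frac{21403}{\frac{1293799}{5427}} = \frac{3175}{1367} - \frac{116154081}{1293799} = - \frac{154674816902}{1768623233}$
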